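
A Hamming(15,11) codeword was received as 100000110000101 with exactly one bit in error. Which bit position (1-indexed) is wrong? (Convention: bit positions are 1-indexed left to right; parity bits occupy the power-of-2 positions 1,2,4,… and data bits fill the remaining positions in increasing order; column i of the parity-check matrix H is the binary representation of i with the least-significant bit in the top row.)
Syndrome s = H · r^T (mod 2), r = 100000110000101:
  s[0] = (101010101010101)·(100000110000101) mod 2 = 1+0+0+0+0+0+1+0+0+0+0+0+1+0+1 mod 2 = 0
  s[1] = (011001100110011)·(100000110000101) mod 2 = 0+0+0+0+0+0+1+0+0+0+0+0+0+0+1 mod 2 = 0
  s[2] = (000111100001111)·(100000110000101) mod 2 = 0+0+0+0+0+0+1+0+0+0+0+0+1+0+1 mod 2 = 1
  s[3] = (000000011111111)·(100000110000101) mod 2 = 0+0+0+0+0+0+0+1+0+0+0+0+1+0+1 mod 2 = 1
Syndrome = 0011
Column i of H is the binary representation of i, so the syndrome is the binary index of the flipped bit.
Read s = 0011 with s[0] as LSB: 0·2^0 + 0·2^1 + 1·2^2 + 1·2^3 = 12.
Error is at bit position 12.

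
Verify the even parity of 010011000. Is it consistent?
Sum of all bits: 0+1+0+0+1+1+0+0+0 = 3; 3 mod 2 = 1. Result is 1 → parity error detected.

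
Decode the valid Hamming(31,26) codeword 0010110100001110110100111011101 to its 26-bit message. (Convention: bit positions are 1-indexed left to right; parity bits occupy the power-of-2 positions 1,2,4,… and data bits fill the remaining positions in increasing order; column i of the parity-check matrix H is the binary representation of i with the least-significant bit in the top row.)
Parity bits occupy power-of-2 positions; data bits are at positions {3,5,6,7,9,10,11,12,13,14,15,17,18,19,20,21,22,23,24,25,26,27,28,29,30,31} (1-indexed).
Extract: c[3]=1 c[5]=1 c[6]=1 c[7]=0 c[9]=0 c[10]=0 c[11]=0 c[12]=0 c[13]=1 c[14]=1 c[15]=1 c[17]=1 c[18]=1 c[19]=0 c[20]=1 c[21]=0 c[22]=0 c[23]=1 c[24]=1 c[25]=1 c[26]=0 c[27]=1 c[28]=1 c[29]=1 c[30]=0 c[31]=1
Data = 11100000111110100111011101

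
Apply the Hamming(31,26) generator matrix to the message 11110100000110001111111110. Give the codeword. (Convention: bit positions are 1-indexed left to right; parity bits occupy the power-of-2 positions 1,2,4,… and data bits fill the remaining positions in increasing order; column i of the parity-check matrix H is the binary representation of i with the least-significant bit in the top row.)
Codeword c = d · G (mod 2), d = 11110100000110001111111110:
  c[0] = d·G[:,0] = (11110100000110001111111110)·(11011010101101010101010101) mod 2 = 1+1+0+1+0+0+0+0+0+0+0+1+0+0+0+0+0+1+0+1+0+1+0+1+0+0 mod 2 = 0
  c[1] = d·G[:,1] = (11110100000110001111111110)·(10110110011011001100110011) mod 2 = 1+0+1+1+0+1+0+0+0+0+0+0+1+0+0+0+1+1+0+0+1+1+0+0+1+0 mod 2 = 0
  c[2] = d·G[:,2] = (11110100000110001111111110)·(10000000000000000000000000) mod 2 = 1+0+0+0+0+0+0+0+0+0+0+0+0+0+0+0+0+0+0+0+0+0+0+0+0+0 mod 2 = 1
  c[3] = d·G[:,3] = (11110100000110001111111110)·(01110001111000111100001111) mod 2 = 0+1+1+1+0+0+0+0+0+0+0+0+0+0+0+0+1+1+0+0+0+0+1+1+1+0 mod 2 = 0
  c[4] = d·G[:,4] = (11110100000110001111111110)·(01000000000000000000000000) mod 2 = 0+1+0+0+0+0+0+0+0+0+0+0+0+0+0+0+0+0+0+0+0+0+0+0+0+0 mod 2 = 1
  c[5] = d·G[:,5] = (11110100000110001111111110)·(00100000000000000000000000) mod 2 = 0+0+1+0+0+0+0+0+0+0+0+0+0+0+0+0+0+0+0+0+0+0+0+0+0+0 mod 2 = 1
  c[6] = d·G[:,6] = (11110100000110001111111110)·(00010000000000000000000000) mod 2 = 0+0+0+1+0+0+0+0+0+0+0+0+0+0+0+0+0+0+0+0+0+0+0+0+0+0 mod 2 = 1
  c[7] = d·G[:,7] = (11110100000110001111111110)·(00001111111000000011111111) mod 2 = 0+0+0+0+0+1+0+0+0+0+0+0+0+0+0+0+0+0+1+1+1+1+1+1+1+0 mod 2 = 0
  c[8] = d·G[:,8] = (11110100000110001111111110)·(00001000000000000000000000) mod 2 = 0+0+0+0+0+0+0+0+0+0+0+0+0+0+0+0+0+0+0+0+0+0+0+0+0+0 mod 2 = 0
  c[9] = d·G[:,9] = (11110100000110001111111110)·(00000100000000000000000000) mod 2 = 0+0+0+0+0+1+0+0+0+0+0+0+0+0+0+0+0+0+0+0+0+0+0+0+0+0 mod 2 = 1
  c[10] = d·G[:,10] = (11110100000110001111111110)·(00000010000000000000000000) mod 2 = 0+0+0+0+0+0+0+0+0+0+0+0+0+0+0+0+0+0+0+0+0+0+0+0+0+0 mod 2 = 0
  c[11] = d·G[:,11] = (11110100000110001111111110)·(00000001000000000000000000) mod 2 = 0+0+0+0+0+0+0+0+0+0+0+0+0+0+0+0+0+0+0+0+0+0+0+0+0+0 mod 2 = 0
  c[12] = d·G[:,12] = (11110100000110001111111110)·(00000000100000000000000000) mod 2 = 0+0+0+0+0+0+0+0+0+0+0+0+0+0+0+0+0+0+0+0+0+0+0+0+0+0 mod 2 = 0
  c[13] = d·G[:,13] = (11110100000110001111111110)·(00000000010000000000000000) mod 2 = 0+0+0+0+0+0+0+0+0+0+0+0+0+0+0+0+0+0+0+0+0+0+0+0+0+0 mod 2 = 0
  c[14] = d·G[:,14] = (11110100000110001111111110)·(00000000001000000000000000) mod 2 = 0+0+0+0+0+0+0+0+0+0+0+0+0+0+0+0+0+0+0+0+0+0+0+0+0+0 mod 2 = 0
  c[15] = d·G[:,15] = (11110100000110001111111110)·(00000000000111111111111111) mod 2 = 0+0+0+0+0+0+0+0+0+0+0+1+1+0+0+0+1+1+1+1+1+1+1+1+1+0 mod 2 = 1
  c[16] = d·G[:,16] = (11110100000110001111111110)·(00000000000100000000000000) mod 2 = 0+0+0+0+0+0+0+0+0+0+0+1+0+0+0+0+0+0+0+0+0+0+0+0+0+0 mod 2 = 1
  c[17] = d·G[:,17] = (11110100000110001111111110)·(00000000000010000000000000) mod 2 = 0+0+0+0+0+0+0+0+0+0+0+0+1+0+0+0+0+0+0+0+0+0+0+0+0+0 mod 2 = 1
  c[18] = d·G[:,18] = (11110100000110001111111110)·(00000000000001000000000000) mod 2 = 0+0+0+0+0+0+0+0+0+0+0+0+0+0+0+0+0+0+0+0+0+0+0+0+0+0 mod 2 = 0
  c[19] = d·G[:,19] = (11110100000110001111111110)·(00000000000000100000000000) mod 2 = 0+0+0+0+0+0+0+0+0+0+0+0+0+0+0+0+0+0+0+0+0+0+0+0+0+0 mod 2 = 0
  c[20] = d·G[:,20] = (11110100000110001111111110)·(00000000000000010000000000) mod 2 = 0+0+0+0+0+0+0+0+0+0+0+0+0+0+0+0+0+0+0+0+0+0+0+0+0+0 mod 2 = 0
  c[21] = d·G[:,21] = (11110100000110001111111110)·(00000000000000001000000000) mod 2 = 0+0+0+0+0+0+0+0+0+0+0+0+0+0+0+0+1+0+0+0+0+0+0+0+0+0 mod 2 = 1
  c[22] = d·G[:,22] = (11110100000110001111111110)·(00000000000000000100000000) mod 2 = 0+0+0+0+0+0+0+0+0+0+0+0+0+0+0+0+0+1+0+0+0+0+0+0+0+0 mod 2 = 1
  c[23] = d·G[:,23] = (11110100000110001111111110)·(00000000000000000010000000) mod 2 = 0+0+0+0+0+0+0+0+0+0+0+0+0+0+0+0+0+0+1+0+0+0+0+0+0+0 mod 2 = 1
  c[24] = d·G[:,24] = (11110100000110001111111110)·(00000000000000000001000000) mod 2 = 0+0+0+0+0+0+0+0+0+0+0+0+0+0+0+0+0+0+0+1+0+0+0+0+0+0 mod 2 = 1
  c[25] = d·G[:,25] = (11110100000110001111111110)·(00000000000000000000100000) mod 2 = 0+0+0+0+0+0+0+0+0+0+0+0+0+0+0+0+0+0+0+0+1+0+0+0+0+0 mod 2 = 1
  c[26] = d·G[:,26] = (11110100000110001111111110)·(00000000000000000000010000) mod 2 = 0+0+0+0+0+0+0+0+0+0+0+0+0+0+0+0+0+0+0+0+0+1+0+0+0+0 mod 2 = 1
  c[27] = d·G[:,27] = (11110100000110001111111110)·(00000000000000000000001000) mod 2 = 0+0+0+0+0+0+0+0+0+0+0+0+0+0+0+0+0+0+0+0+0+0+1+0+0+0 mod 2 = 1
  c[28] = d·G[:,28] = (11110100000110001111111110)·(00000000000000000000000100) mod 2 = 0+0+0+0+0+0+0+0+0+0+0+0+0+0+0+0+0+0+0+0+0+0+0+1+0+0 mod 2 = 1
  c[29] = d·G[:,29] = (11110100000110001111111110)·(00000000000000000000000010) mod 2 = 0+0+0+0+0+0+0+0+0+0+0+0+0+0+0+0+0+0+0+0+0+0+0+0+1+0 mod 2 = 1
  c[30] = d·G[:,30] = (11110100000110001111111110)·(00000000000000000000000001) mod 2 = 0+0+0+0+0+0+0+0+0+0+0+0+0+0+0+0+0+0+0+0+0+0+0+0+0+0 mod 2 = 0
Codeword = 0010111001000001110001111111110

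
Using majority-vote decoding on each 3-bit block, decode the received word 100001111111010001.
Split into 3-bit blocks and majority-vote each:
  block 1 = 100: 1 ones, 2 zeros → 0
  block 2 = 001: 1 ones, 2 zeros → 0
  block 3 = 111: 3 ones, 0 zeros → 1
  block 4 = 111: 3 ones, 0 zeros → 1
  block 5 = 010: 1 ones, 2 zeros → 0
  block 6 = 001: 1 ones, 2 zeros → 0
Decoded = 001100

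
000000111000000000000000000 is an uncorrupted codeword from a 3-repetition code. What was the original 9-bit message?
Split into 3-bit blocks: 000 000 111 000 000 000 000 000 000
Data = 001000000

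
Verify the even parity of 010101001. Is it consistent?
Sum of all bits: 0+1+0+1+0+1+0+0+1 = 4; 4 mod 2 = 0. Result is 0 → valid parity.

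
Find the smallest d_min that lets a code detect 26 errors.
Detecting e errors requires d_min ≥ e + 1 = 26 + 1 = 27.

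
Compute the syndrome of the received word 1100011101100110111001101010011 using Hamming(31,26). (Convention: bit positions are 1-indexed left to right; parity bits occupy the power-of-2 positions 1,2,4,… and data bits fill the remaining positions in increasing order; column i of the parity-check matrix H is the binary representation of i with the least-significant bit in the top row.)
Syndrome s = H · r^T (mod 2), r = 1100011101100110111001101010011:
  s[0] = (1010101010101010101010101010101)·(1100011101100110111001101010011) mod 2 = 1+0+0+0+0+0+1+0+0+0+1+0+0+0+1+0+1+0+1+0+0+0+1+0+1+0+1+0+0+0+1 mod 2 = 0
  s[1] = (0110011001100110011001100110011)·(1100011101100110111001101010011) mod 2 = 0+1+0+0+0+1+1+0+0+1+1+0+0+1+1+0+0+1+1+0+0+1+1+0+0+0+1+0+0+1+1 mod 2 = 0
  s[2] = (0001111000011110000111100001111)·(1100011101100110111001101010011) mod 2 = 0+0+0+0+0+1+1+0+0+0+0+0+0+1+1+0+0+0+0+0+0+1+1+0+0+0+0+0+0+1+1 mod 2 = 0
  s[3] = (0000000111111110000000011111111)·(1100011101100110111001101010011) mod 2 = 0+0+0+0+0+0+0+1+0+1+1+0+0+1+1+0+0+0+0+0+0+0+0+0+1+0+1+0+0+1+1 mod 2 = 1
  s[4] = (0000000000000001111111111111111)·(1100011101100110111001101010011) mod 2 = 0+0+0+0+0+0+0+0+0+0+0+0+0+0+0+0+1+1+1+0+0+1+1+0+1+0+1+0+0+1+1 mod 2 = 1
Syndrome = 00011
Non-zero syndrome: error at position 24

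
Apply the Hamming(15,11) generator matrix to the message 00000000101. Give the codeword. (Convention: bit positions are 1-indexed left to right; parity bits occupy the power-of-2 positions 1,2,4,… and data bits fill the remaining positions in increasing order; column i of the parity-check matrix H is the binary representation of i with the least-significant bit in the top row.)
Codeword c = d · G (mod 2), d = 00000000101:
  c[0] = d·G[:,0] = (00000000101)·(11011010101) mod 2 = 0+0+0+0+0+0+0+0+1+0+1 mod 2 = 0
  c[1] = d·G[:,1] = (00000000101)·(10110110011) mod 2 = 0+0+0+0+0+0+0+0+0+0+1 mod 2 = 1
  c[2] = d·G[:,2] = (00000000101)·(10000000000) mod 2 = 0+0+0+0+0+0+0+0+0+0+0 mod 2 = 0
  c[3] = d·G[:,3] = (00000000101)·(01110001111) mod 2 = 0+0+0+0+0+0+0+0+1+0+1 mod 2 = 0
  c[4] = d·G[:,4] = (00000000101)·(01000000000) mod 2 = 0+0+0+0+0+0+0+0+0+0+0 mod 2 = 0
  c[5] = d·G[:,5] = (00000000101)·(00100000000) mod 2 = 0+0+0+0+0+0+0+0+0+0+0 mod 2 = 0
  c[6] = d·G[:,6] = (00000000101)·(00010000000) mod 2 = 0+0+0+0+0+0+0+0+0+0+0 mod 2 = 0
  c[7] = d·G[:,7] = (00000000101)·(00001111111) mod 2 = 0+0+0+0+0+0+0+0+1+0+1 mod 2 = 0
  c[8] = d·G[:,8] = (00000000101)·(00001000000) mod 2 = 0+0+0+0+0+0+0+0+0+0+0 mod 2 = 0
  c[9] = d·G[:,9] = (00000000101)·(00000100000) mod 2 = 0+0+0+0+0+0+0+0+0+0+0 mod 2 = 0
  c[10] = d·G[:,10] = (00000000101)·(00000010000) mod 2 = 0+0+0+0+0+0+0+0+0+0+0 mod 2 = 0
  c[11] = d·G[:,11] = (00000000101)·(00000001000) mod 2 = 0+0+0+0+0+0+0+0+0+0+0 mod 2 = 0
  c[12] = d·G[:,12] = (00000000101)·(00000000100) mod 2 = 0+0+0+0+0+0+0+0+1+0+0 mod 2 = 1
  c[13] = d·G[:,13] = (00000000101)·(00000000010) mod 2 = 0+0+0+0+0+0+0+0+0+0+0 mod 2 = 0
  c[14] = d·G[:,14] = (00000000101)·(00000000001) mod 2 = 0+0+0+0+0+0+0+0+0+0+1 mod 2 = 1
Codeword = 010000000000101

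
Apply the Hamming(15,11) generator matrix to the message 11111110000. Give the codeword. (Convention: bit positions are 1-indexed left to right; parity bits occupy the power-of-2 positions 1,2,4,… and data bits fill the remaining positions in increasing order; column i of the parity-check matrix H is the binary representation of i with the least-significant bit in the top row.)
Codeword c = d · G (mod 2), d = 11111110000:
  c[0] = d·G[:,0] = (11111110000)·(11011010101) mod 2 = 1+1+0+1+1+0+1+0+0+0+0 mod 2 = 1
  c[1] = d·G[:,1] = (11111110000)·(10110110011) mod 2 = 1+0+1+1+0+1+1+0+0+0+0 mod 2 = 1
  c[2] = d·G[:,2] = (11111110000)·(10000000000) mod 2 = 1+0+0+0+0+0+0+0+0+0+0 mod 2 = 1
  c[3] = d·G[:,3] = (11111110000)·(01110001111) mod 2 = 0+1+1+1+0+0+0+0+0+0+0 mod 2 = 1
  c[4] = d·G[:,4] = (11111110000)·(01000000000) mod 2 = 0+1+0+0+0+0+0+0+0+0+0 mod 2 = 1
  c[5] = d·G[:,5] = (11111110000)·(00100000000) mod 2 = 0+0+1+0+0+0+0+0+0+0+0 mod 2 = 1
  c[6] = d·G[:,6] = (11111110000)·(00010000000) mod 2 = 0+0+0+1+0+0+0+0+0+0+0 mod 2 = 1
  c[7] = d·G[:,7] = (11111110000)·(00001111111) mod 2 = 0+0+0+0+1+1+1+0+0+0+0 mod 2 = 1
  c[8] = d·G[:,8] = (11111110000)·(00001000000) mod 2 = 0+0+0+0+1+0+0+0+0+0+0 mod 2 = 1
  c[9] = d·G[:,9] = (11111110000)·(00000100000) mod 2 = 0+0+0+0+0+1+0+0+0+0+0 mod 2 = 1
  c[10] = d·G[:,10] = (11111110000)·(00000010000) mod 2 = 0+0+0+0+0+0+1+0+0+0+0 mod 2 = 1
  c[11] = d·G[:,11] = (11111110000)·(00000001000) mod 2 = 0+0+0+0+0+0+0+0+0+0+0 mod 2 = 0
  c[12] = d·G[:,12] = (11111110000)·(00000000100) mod 2 = 0+0+0+0+0+0+0+0+0+0+0 mod 2 = 0
  c[13] = d·G[:,13] = (11111110000)·(00000000010) mod 2 = 0+0+0+0+0+0+0+0+0+0+0 mod 2 = 0
  c[14] = d·G[:,14] = (11111110000)·(00000000001) mod 2 = 0+0+0+0+0+0+0+0+0+0+0 mod 2 = 0
Codeword = 111111111110000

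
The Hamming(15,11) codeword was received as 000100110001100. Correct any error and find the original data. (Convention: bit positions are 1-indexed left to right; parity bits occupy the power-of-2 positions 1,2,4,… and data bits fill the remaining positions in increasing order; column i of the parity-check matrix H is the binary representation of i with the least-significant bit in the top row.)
Syndrome s = H · r^T (mod 2), r = 000100110001100:
  s[0] = (101010101010101)·(000100110001100) mod 2 = 0+0+0+0+0+0+1+0+0+0+0+0+1+0+0 mod 2 = 0
  s[1] = (011001100110011)·(000100110001100) mod 2 = 0+0+0+0+0+0+1+0+0+0+0+0+0+0+0 mod 2 = 1
  s[2] = (000111100001111)·(000100110001100) mod 2 = 0+0+0+1+0+0+1+0+0+0+0+1+1+0+0 mod 2 = 0
  s[3] = (000000011111111)·(000100110001100) mod 2 = 0+0+0+0+0+0+0+1+0+0+0+1+1+0+0 mod 2 = 1
Syndrome = 0101
Column 10 of H equals this syndrome → error at bit 10 (1-indexed).
Flip bit 10: 000100110001100 → 000100110101100
Extract data bits at positions {3,5,6,7,9,10,11,12,13,14,15}: 00010101100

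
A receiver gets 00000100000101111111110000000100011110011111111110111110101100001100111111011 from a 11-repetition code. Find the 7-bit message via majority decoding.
Split into 11-bit blocks and majority-vote each:
  block 1 = 00000100000: 1 ones, 10 zeros → 0
  block 2 = 10111111111: 10 ones, 1 zeros → 1
  block 3 = 00000001000: 1 ones, 10 zeros → 0
  block 4 = 11110011111: 9 ones, 2 zeros → 1
  block 5 = 11111011111: 10 ones, 1 zeros → 1
  block 6 = 01011000011: 5 ones, 6 zeros → 0
  block 7 = 00111111011: 8 ones, 3 zeros → 1
Decoded = 0101101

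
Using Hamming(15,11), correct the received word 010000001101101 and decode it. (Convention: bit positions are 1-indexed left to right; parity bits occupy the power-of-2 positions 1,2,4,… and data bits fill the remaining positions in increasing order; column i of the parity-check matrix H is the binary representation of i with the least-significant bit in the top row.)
Syndrome s = H · r^T (mod 2), r = 010000001101101:
  s[0] = (101010101010101)·(010000001101101) mod 2 = 0+0+0+0+0+0+0+0+1+0+0+0+1+0+1 mod 2 = 1
  s[1] = (011001100110011)·(010000001101101) mod 2 = 0+1+0+0+0+0+0+0+0+1+0+0+0+0+1 mod 2 = 1
  s[2] = (000111100001111)·(010000001101101) mod 2 = 0+0+0+0+0+0+0+0+0+0+0+1+1+0+1 mod 2 = 1
  s[3] = (000000011111111)·(010000001101101) mod 2 = 0+0+0+0+0+0+0+0+1+1+0+1+1+0+1 mod 2 = 1
Syndrome = 1111
Column 15 of H equals this syndrome → error at bit 15 (1-indexed).
Flip bit 15: 010000001101101 → 010000001101100
Extract data bits at positions {3,5,6,7,9,10,11,12,13,14,15}: 00001101100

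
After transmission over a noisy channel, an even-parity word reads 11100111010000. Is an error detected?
Sum of received bits: 1+1+1+0+0+1+1+1+0+1+0+0+0+0 = 7; 7 mod 2 = 1. Result is 1 ≠ 0 → error detected.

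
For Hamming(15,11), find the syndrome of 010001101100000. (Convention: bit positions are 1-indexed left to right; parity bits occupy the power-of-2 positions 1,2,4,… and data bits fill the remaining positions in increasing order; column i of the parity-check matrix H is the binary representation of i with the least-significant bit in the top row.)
Syndrome s = H · r^T (mod 2), r = 010001101100000:
  s[0] = (101010101010101)·(010001101100000) mod 2 = 0+0+0+0+0+0+1+0+1+0+0+0+0+0+0 mod 2 = 0
  s[1] = (011001100110011)·(010001101100000) mod 2 = 0+1+0+0+0+1+1+0+0+1+0+0+0+0+0 mod 2 = 0
  s[2] = (000111100001111)·(010001101100000) mod 2 = 0+0+0+0+0+1+1+0+0+0+0+0+0+0+0 mod 2 = 0
  s[3] = (000000011111111)·(010001101100000) mod 2 = 0+0+0+0+0+0+0+0+1+1+0+0+0+0+0 mod 2 = 0
Syndrome = 0000
s = 0: no error detected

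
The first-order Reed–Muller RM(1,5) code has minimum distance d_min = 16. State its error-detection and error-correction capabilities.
Detection only: up to d_min − 1 = 15 errors.
Correction: up to ⌊(d_min − 1)/2⌋ = ⌊15/2⌋ = 7 errors.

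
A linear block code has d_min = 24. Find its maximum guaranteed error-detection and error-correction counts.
(a) Detection requires d_min ≥ e+1, so e ≤ d_min − 1 = 23.
(b) Correction requires d_min ≥ 2t+1, so t ≤ ⌊(d_min − 1)/2⌋ = ⌊23/2⌋ = 11.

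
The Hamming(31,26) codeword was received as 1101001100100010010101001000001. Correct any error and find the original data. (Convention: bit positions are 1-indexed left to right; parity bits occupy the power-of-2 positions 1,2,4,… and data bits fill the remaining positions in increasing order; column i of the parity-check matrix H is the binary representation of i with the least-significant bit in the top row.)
Syndrome s = H · r^T (mod 2), r = 1101001100100010010101001000001:
  s[0] = (1010101010101010101010101010101)·(1101001100100010010101001000001) mod 2 = 1+0+0+0+0+0+1+0+0+0+1+0+0+0+1+0+0+0+0+0+0+0+0+0+1+0+0+0+0+0+1 mod 2 = 0
  s[1] = (0110011001100110011001100110011)·(1101001100100010010101001000001) mod 2 = 0+1+0+0+0+0+1+0+0+0+1+0+0+0+1+0+0+1+0+0+0+1+0+0+0+0+0+0+0+0+1 mod 2 = 1
  s[2] = (0001111000011110000111100001111)·(1101001100100010010101001000001) mod 2 = 0+0+0+1+0+0+1+0+0+0+0+0+0+0+1+0+0+0+0+1+0+1+0+0+0+0+0+0+0+0+1 mod 2 = 0
  s[3] = (0000000111111110000000011111111)·(1101001100100010010101001000001) mod 2 = 0+0+0+0+0+0+0+1+0+0+1+0+0+0+1+0+0+0+0+0+0+0+0+0+1+0+0+0+0+0+1 mod 2 = 1
  s[4] = (0000000000000001111111111111111)·(1101001100100010010101001000001) mod 2 = 0+0+0+0+0+0+0+0+0+0+0+0+0+0+0+0+0+1+0+1+0+1+0+0+1+0+0+0+0+0+1 mod 2 = 1
Syndrome = 01011
Column 26 of H equals this syndrome → error at bit 26 (1-indexed).
Flip bit 26: 1101001100100010010101001000001 → 1101001100100010010101001100001
Extract data bits at positions {3,5,6,7,9,10,11,12,13,14,15,17,18,19,20,21,22,23,24,25,26,27,28,29,30,31}: 00010010001010101001100001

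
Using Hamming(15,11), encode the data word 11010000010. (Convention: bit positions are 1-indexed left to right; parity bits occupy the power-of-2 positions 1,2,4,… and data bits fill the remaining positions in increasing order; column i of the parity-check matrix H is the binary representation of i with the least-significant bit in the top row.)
Codeword c = d · G (mod 2), d = 11010000010:
  c[0] = d·G[:,0] = (11010000010)·(11011010101) mod 2 = 1+1+0+1+0+0+0+0+0+0+0 mod 2 = 1
  c[1] = d·G[:,1] = (11010000010)·(10110110011) mod 2 = 1+0+0+1+0+0+0+0+0+1+0 mod 2 = 1
  c[2] = d·G[:,2] = (11010000010)·(10000000000) mod 2 = 1+0+0+0+0+0+0+0+0+0+0 mod 2 = 1
  c[3] = d·G[:,3] = (11010000010)·(01110001111) mod 2 = 0+1+0+1+0+0+0+0+0+1+0 mod 2 = 1
  c[4] = d·G[:,4] = (11010000010)·(01000000000) mod 2 = 0+1+0+0+0+0+0+0+0+0+0 mod 2 = 1
  c[5] = d·G[:,5] = (11010000010)·(00100000000) mod 2 = 0+0+0+0+0+0+0+0+0+0+0 mod 2 = 0
  c[6] = d·G[:,6] = (11010000010)·(00010000000) mod 2 = 0+0+0+1+0+0+0+0+0+0+0 mod 2 = 1
  c[7] = d·G[:,7] = (11010000010)·(00001111111) mod 2 = 0+0+0+0+0+0+0+0+0+1+0 mod 2 = 1
  c[8] = d·G[:,8] = (11010000010)·(00001000000) mod 2 = 0+0+0+0+0+0+0+0+0+0+0 mod 2 = 0
  c[9] = d·G[:,9] = (11010000010)·(00000100000) mod 2 = 0+0+0+0+0+0+0+0+0+0+0 mod 2 = 0
  c[10] = d·G[:,10] = (11010000010)·(00000010000) mod 2 = 0+0+0+0+0+0+0+0+0+0+0 mod 2 = 0
  c[11] = d·G[:,11] = (11010000010)·(00000001000) mod 2 = 0+0+0+0+0+0+0+0+0+0+0 mod 2 = 0
  c[12] = d·G[:,12] = (11010000010)·(00000000100) mod 2 = 0+0+0+0+0+0+0+0+0+0+0 mod 2 = 0
  c[13] = d·G[:,13] = (11010000010)·(00000000010) mod 2 = 0+0+0+0+0+0+0+0+0+1+0 mod 2 = 1
  c[14] = d·G[:,14] = (11010000010)·(00000000001) mod 2 = 0+0+0+0+0+0+0+0+0+0+0 mod 2 = 0
Codeword = 111110110000010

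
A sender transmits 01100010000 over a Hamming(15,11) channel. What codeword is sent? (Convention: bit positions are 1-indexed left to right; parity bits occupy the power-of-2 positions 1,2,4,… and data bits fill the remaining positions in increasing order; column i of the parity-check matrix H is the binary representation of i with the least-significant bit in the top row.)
Codeword c = d · G (mod 2), d = 01100010000:
  c[0] = d·G[:,0] = (01100010000)·(11011010101) mod 2 = 0+1+0+0+0+0+1+0+0+0+0 mod 2 = 0
  c[1] = d·G[:,1] = (01100010000)·(10110110011) mod 2 = 0+0+1+0+0+0+1+0+0+0+0 mod 2 = 0
  c[2] = d·G[:,2] = (01100010000)·(10000000000) mod 2 = 0+0+0+0+0+0+0+0+0+0+0 mod 2 = 0
  c[3] = d·G[:,3] = (01100010000)·(01110001111) mod 2 = 0+1+1+0+0+0+0+0+0+0+0 mod 2 = 0
  c[4] = d·G[:,4] = (01100010000)·(01000000000) mod 2 = 0+1+0+0+0+0+0+0+0+0+0 mod 2 = 1
  c[5] = d·G[:,5] = (01100010000)·(00100000000) mod 2 = 0+0+1+0+0+0+0+0+0+0+0 mod 2 = 1
  c[6] = d·G[:,6] = (01100010000)·(00010000000) mod 2 = 0+0+0+0+0+0+0+0+0+0+0 mod 2 = 0
  c[7] = d·G[:,7] = (01100010000)·(00001111111) mod 2 = 0+0+0+0+0+0+1+0+0+0+0 mod 2 = 1
  c[8] = d·G[:,8] = (01100010000)·(00001000000) mod 2 = 0+0+0+0+0+0+0+0+0+0+0 mod 2 = 0
  c[9] = d·G[:,9] = (01100010000)·(00000100000) mod 2 = 0+0+0+0+0+0+0+0+0+0+0 mod 2 = 0
  c[10] = d·G[:,10] = (01100010000)·(00000010000) mod 2 = 0+0+0+0+0+0+1+0+0+0+0 mod 2 = 1
  c[11] = d·G[:,11] = (01100010000)·(00000001000) mod 2 = 0+0+0+0+0+0+0+0+0+0+0 mod 2 = 0
  c[12] = d·G[:,12] = (01100010000)·(00000000100) mod 2 = 0+0+0+0+0+0+0+0+0+0+0 mod 2 = 0
  c[13] = d·G[:,13] = (01100010000)·(00000000010) mod 2 = 0+0+0+0+0+0+0+0+0+0+0 mod 2 = 0
  c[14] = d·G[:,14] = (01100010000)·(00000000001) mod 2 = 0+0+0+0+0+0+0+0+0+0+0 mod 2 = 0
Codeword = 000011010010000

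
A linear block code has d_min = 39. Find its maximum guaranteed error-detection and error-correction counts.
(a) Detection requires d_min ≥ e+1, so e ≤ d_min − 1 = 38.
(b) Correction requires d_min ≥ 2t+1, so t ≤ ⌊(d_min − 1)/2⌋ = ⌊38/2⌋ = 19.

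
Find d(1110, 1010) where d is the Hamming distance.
XOR = 0100, count of 1s = 1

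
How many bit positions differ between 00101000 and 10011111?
XOR = 10110111, count of 1s = 6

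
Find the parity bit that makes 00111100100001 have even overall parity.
Sum of data bits: 0+0+1+1+1+1+0+0+1+0+0+0+0+1 = 6.
6 mod 2 = 0, so parity bit = 0.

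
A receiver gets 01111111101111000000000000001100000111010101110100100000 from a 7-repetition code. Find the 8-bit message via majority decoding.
Split into 7-bit blocks and majority-vote each:
  block 1 = 0111111: 6 ones, 1 zeros → 1
  block 2 = 1101111: 6 ones, 1 zeros → 1
  block 3 = 0000000: 0 ones, 7 zeros → 0
  block 4 = 0000000: 0 ones, 7 zeros → 0
  block 5 = 1100000: 2 ones, 5 zeros → 0
  block 6 = 1110101: 5 ones, 2 zeros → 1
  block 7 = 0111010: 4 ones, 3 zeros → 1
  block 8 = 0100000: 1 ones, 6 zeros → 0
Decoded = 11000110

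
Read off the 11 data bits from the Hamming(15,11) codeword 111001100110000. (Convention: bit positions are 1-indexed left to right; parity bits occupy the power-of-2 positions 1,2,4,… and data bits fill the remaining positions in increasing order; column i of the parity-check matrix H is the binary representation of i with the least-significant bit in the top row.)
Parity bits occupy power-of-2 positions; data bits are at positions {3,5,6,7,9,10,11,12,13,14,15} (1-indexed).
Extract: c[3]=1 c[5]=0 c[6]=1 c[7]=1 c[9]=0 c[10]=1 c[11]=1 c[12]=0 c[13]=0 c[14]=0 c[15]=0
Data = 10110110000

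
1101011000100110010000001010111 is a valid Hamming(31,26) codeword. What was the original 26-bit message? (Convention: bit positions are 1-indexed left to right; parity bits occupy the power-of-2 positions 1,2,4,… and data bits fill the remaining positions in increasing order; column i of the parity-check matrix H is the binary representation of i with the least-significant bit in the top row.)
Parity bits occupy power-of-2 positions; data bits are at positions {3,5,6,7,9,10,11,12,13,14,15,17,18,19,20,21,22,23,24,25,26,27,28,29,30,31} (1-indexed).
Extract: c[3]=0 c[5]=0 c[6]=1 c[7]=1 c[9]=0 c[10]=0 c[11]=1 c[12]=0 c[13]=0 c[14]=1 c[15]=1 c[17]=0 c[18]=1 c[19]=0 c[20]=0 c[21]=0 c[22]=0 c[23]=0 c[24]=0 c[25]=1 c[26]=0 c[27]=1 c[28]=0 c[29]=1 c[30]=1 c[31]=1
Data = 00110010011010000001010111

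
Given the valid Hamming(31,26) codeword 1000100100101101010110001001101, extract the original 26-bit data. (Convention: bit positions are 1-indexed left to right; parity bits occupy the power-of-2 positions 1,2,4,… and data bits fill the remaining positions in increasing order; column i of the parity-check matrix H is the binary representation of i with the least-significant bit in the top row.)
Parity bits occupy power-of-2 positions; data bits are at positions {3,5,6,7,9,10,11,12,13,14,15,17,18,19,20,21,22,23,24,25,26,27,28,29,30,31} (1-indexed).
Extract: c[3]=0 c[5]=1 c[6]=0 c[7]=0 c[9]=0 c[10]=0 c[11]=1 c[12]=0 c[13]=1 c[14]=1 c[15]=0 c[17]=0 c[18]=1 c[19]=0 c[20]=1 c[21]=1 c[22]=0 c[23]=0 c[24]=0 c[25]=1 c[26]=0 c[27]=0 c[28]=1 c[29]=1 c[30]=0 c[31]=1
Data = 01000010110010110001001101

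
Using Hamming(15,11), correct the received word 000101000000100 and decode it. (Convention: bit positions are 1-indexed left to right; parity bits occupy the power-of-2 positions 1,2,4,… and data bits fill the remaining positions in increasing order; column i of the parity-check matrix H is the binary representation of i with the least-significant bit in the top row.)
Syndrome s = H · r^T (mod 2), r = 000101000000100:
  s[0] = (101010101010101)·(000101000000100) mod 2 = 0+0+0+0+0+0+0+0+0+0+0+0+1+0+0 mod 2 = 1
  s[1] = (011001100110011)·(000101000000100) mod 2 = 0+0+0+0+0+1+0+0+0+0+0+0+0+0+0 mod 2 = 1
  s[2] = (000111100001111)·(000101000000100) mod 2 = 0+0+0+1+0+1+0+0+0+0+0+0+1+0+0 mod 2 = 1
  s[3] = (000000011111111)·(000101000000100) mod 2 = 0+0+0+0+0+0+0+0+0+0+0+0+1+0+0 mod 2 = 1
Syndrome = 1111
Column 15 of H equals this syndrome → error at bit 15 (1-indexed).
Flip bit 15: 000101000000100 → 000101000000101
Extract data bits at positions {3,5,6,7,9,10,11,12,13,14,15}: 00100000101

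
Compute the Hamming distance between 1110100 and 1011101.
XOR = 0101001, count of 1s = 3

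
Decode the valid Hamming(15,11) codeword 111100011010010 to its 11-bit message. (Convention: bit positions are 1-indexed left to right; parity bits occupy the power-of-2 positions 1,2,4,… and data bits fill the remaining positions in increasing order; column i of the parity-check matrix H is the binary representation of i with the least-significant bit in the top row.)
Parity bits occupy power-of-2 positions; data bits are at positions {3,5,6,7,9,10,11,12,13,14,15} (1-indexed).
Extract: c[3]=1 c[5]=0 c[6]=0 c[7]=0 c[9]=1 c[10]=0 c[11]=1 c[12]=0 c[13]=0 c[14]=1 c[15]=0
Data = 10001010010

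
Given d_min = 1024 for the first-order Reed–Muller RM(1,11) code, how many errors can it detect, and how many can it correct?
Detection only: up to d_min − 1 = 1023 errors.
Correction: up to ⌊(d_min − 1)/2⌋ = ⌊1023/2⌋ = 511 errors.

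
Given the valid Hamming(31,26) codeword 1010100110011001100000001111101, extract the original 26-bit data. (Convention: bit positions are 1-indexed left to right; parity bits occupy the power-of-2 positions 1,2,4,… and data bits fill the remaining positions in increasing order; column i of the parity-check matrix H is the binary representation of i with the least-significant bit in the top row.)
Parity bits occupy power-of-2 positions; data bits are at positions {3,5,6,7,9,10,11,12,13,14,15,17,18,19,20,21,22,23,24,25,26,27,28,29,30,31} (1-indexed).
Extract: c[3]=1 c[5]=1 c[6]=0 c[7]=0 c[9]=1 c[10]=0 c[11]=0 c[12]=1 c[13]=1 c[14]=0 c[15]=0 c[17]=1 c[18]=0 c[19]=0 c[20]=0 c[21]=0 c[22]=0 c[23]=0 c[24]=0 c[25]=1 c[26]=1 c[27]=1 c[28]=1 c[29]=1 c[30]=0 c[31]=1
Data = 11001001100100000001111101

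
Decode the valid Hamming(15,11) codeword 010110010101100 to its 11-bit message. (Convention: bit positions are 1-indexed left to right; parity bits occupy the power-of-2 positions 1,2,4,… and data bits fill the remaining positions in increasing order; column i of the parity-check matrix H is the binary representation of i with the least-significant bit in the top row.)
Parity bits occupy power-of-2 positions; data bits are at positions {3,5,6,7,9,10,11,12,13,14,15} (1-indexed).
Extract: c[3]=0 c[5]=1 c[6]=0 c[7]=0 c[9]=0 c[10]=1 c[11]=0 c[12]=1 c[13]=1 c[14]=0 c[15]=0
Data = 01000101100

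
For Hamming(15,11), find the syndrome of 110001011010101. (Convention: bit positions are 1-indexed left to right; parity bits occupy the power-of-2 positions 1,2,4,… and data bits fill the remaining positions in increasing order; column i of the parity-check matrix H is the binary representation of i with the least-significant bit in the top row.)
Syndrome s = H · r^T (mod 2), r = 110001011010101:
  s[0] = (101010101010101)·(110001011010101) mod 2 = 1+0+0+0+0+0+0+0+1+0+1+0+1+0+1 mod 2 = 1
  s[1] = (011001100110011)·(110001011010101) mod 2 = 0+1+0+0+0+1+0+0+0+0+1+0+0+0+1 mod 2 = 0
  s[2] = (000111100001111)·(110001011010101) mod 2 = 0+0+0+0+0+1+0+0+0+0+0+0+1+0+1 mod 2 = 1
  s[3] = (000000011111111)·(110001011010101) mod 2 = 0+0+0+0+0+0+0+1+1+0+1+0+1+0+1 mod 2 = 1
Syndrome = 1011
Non-zero syndrome: error at position 13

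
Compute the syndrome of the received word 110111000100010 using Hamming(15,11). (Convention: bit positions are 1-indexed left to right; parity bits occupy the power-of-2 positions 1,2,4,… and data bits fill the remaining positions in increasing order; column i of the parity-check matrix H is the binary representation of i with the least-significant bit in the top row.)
Syndrome s = H · r^T (mod 2), r = 110111000100010:
  s[0] = (101010101010101)·(110111000100010) mod 2 = 1+0+0+0+1+0+0+0+0+0+0+0+0+0+0 mod 2 = 0
  s[1] = (011001100110011)·(110111000100010) mod 2 = 0+1+0+0+0+1+0+0+0+1+0+0+0+1+0 mod 2 = 0
  s[2] = (000111100001111)·(110111000100010) mod 2 = 0+0+0+1+1+1+0+0+0+0+0+0+0+1+0 mod 2 = 0
  s[3] = (000000011111111)·(110111000100010) mod 2 = 0+0+0+0+0+0+0+0+0+1+0+0+0+1+0 mod 2 = 0
Syndrome = 0000
s = 0: no error detected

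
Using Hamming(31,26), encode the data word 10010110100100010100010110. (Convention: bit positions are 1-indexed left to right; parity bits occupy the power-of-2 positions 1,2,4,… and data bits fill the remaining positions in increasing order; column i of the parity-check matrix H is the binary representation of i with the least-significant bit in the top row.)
Codeword c = d · G (mod 2), d = 10010110100100010100010110:
  c[0] = d·G[:,0] = (10010110100100010100010110)·(11011010101101010101010101) mod 2 = 1+0+0+1+0+0+1+0+1+0+0+1+0+0+0+1+0+1+0+0+0+1+0+1+0+0 mod 2 = 1
  c[1] = d·G[:,1] = (10010110100100010100010110)·(10110110011011001100110011) mod 2 = 1+0+0+1+0+1+1+0+0+0+0+0+0+0+0+0+0+1+0+0+0+1+0+0+1+0 mod 2 = 1
  c[2] = d·G[:,2] = (10010110100100010100010110)·(10000000000000000000000000) mod 2 = 1+0+0+0+0+0+0+0+0+0+0+0+0+0+0+0+0+0+0+0+0+0+0+0+0+0 mod 2 = 1
  c[3] = d·G[:,3] = (10010110100100010100010110)·(01110001111000111100001111) mod 2 = 0+0+0+1+0+0+0+0+1+0+0+0+0+0+0+1+0+1+0+0+0+0+0+1+1+0 mod 2 = 0
  c[4] = d·G[:,4] = (10010110100100010100010110)·(01000000000000000000000000) mod 2 = 0+0+0+0+0+0+0+0+0+0+0+0+0+0+0+0+0+0+0+0+0+0+0+0+0+0 mod 2 = 0
  c[5] = d·G[:,5] = (10010110100100010100010110)·(00100000000000000000000000) mod 2 = 0+0+0+0+0+0+0+0+0+0+0+0+0+0+0+0+0+0+0+0+0+0+0+0+0+0 mod 2 = 0
  c[6] = d·G[:,6] = (10010110100100010100010110)·(00010000000000000000000000) mod 2 = 0+0+0+1+0+0+0+0+0+0+0+0+0+0+0+0+0+0+0+0+0+0+0+0+0+0 mod 2 = 1
  c[7] = d·G[:,7] = (10010110100100010100010110)·(00001111111000000011111111) mod 2 = 0+0+0+0+0+1+1+0+1+0+0+0+0+0+0+0+0+0+0+0+0+1+0+1+1+0 mod 2 = 0
  c[8] = d·G[:,8] = (10010110100100010100010110)·(00001000000000000000000000) mod 2 = 0+0+0+0+0+0+0+0+0+0+0+0+0+0+0+0+0+0+0+0+0+0+0+0+0+0 mod 2 = 0
  c[9] = d·G[:,9] = (10010110100100010100010110)·(00000100000000000000000000) mod 2 = 0+0+0+0+0+1+0+0+0+0+0+0+0+0+0+0+0+0+0+0+0+0+0+0+0+0 mod 2 = 1
  c[10] = d·G[:,10] = (10010110100100010100010110)·(00000010000000000000000000) mod 2 = 0+0+0+0+0+0+1+0+0+0+0+0+0+0+0+0+0+0+0+0+0+0+0+0+0+0 mod 2 = 1
  c[11] = d·G[:,11] = (10010110100100010100010110)·(00000001000000000000000000) mod 2 = 0+0+0+0+0+0+0+0+0+0+0+0+0+0+0+0+0+0+0+0+0+0+0+0+0+0 mod 2 = 0
  c[12] = d·G[:,12] = (10010110100100010100010110)·(00000000100000000000000000) mod 2 = 0+0+0+0+0+0+0+0+1+0+0+0+0+0+0+0+0+0+0+0+0+0+0+0+0+0 mod 2 = 1
  c[13] = d·G[:,13] = (10010110100100010100010110)·(00000000010000000000000000) mod 2 = 0+0+0+0+0+0+0+0+0+0+0+0+0+0+0+0+0+0+0+0+0+0+0+0+0+0 mod 2 = 0
  c[14] = d·G[:,14] = (10010110100100010100010110)·(00000000001000000000000000) mod 2 = 0+0+0+0+0+0+0+0+0+0+0+0+0+0+0+0+0+0+0+0+0+0+0+0+0+0 mod 2 = 0
  c[15] = d·G[:,15] = (10010110100100010100010110)·(00000000000111111111111111) mod 2 = 0+0+0+0+0+0+0+0+0+0+0+1+0+0+0+1+0+1+0+0+0+1+0+1+1+0 mod 2 = 0
  c[16] = d·G[:,16] = (10010110100100010100010110)·(00000000000100000000000000) mod 2 = 0+0+0+0+0+0+0+0+0+0+0+1+0+0+0+0+0+0+0+0+0+0+0+0+0+0 mod 2 = 1
  c[17] = d·G[:,17] = (10010110100100010100010110)·(00000000000010000000000000) mod 2 = 0+0+0+0+0+0+0+0+0+0+0+0+0+0+0+0+0+0+0+0+0+0+0+0+0+0 mod 2 = 0
  c[18] = d·G[:,18] = (10010110100100010100010110)·(00000000000001000000000000) mod 2 = 0+0+0+0+0+0+0+0+0+0+0+0+0+0+0+0+0+0+0+0+0+0+0+0+0+0 mod 2 = 0
  c[19] = d·G[:,19] = (10010110100100010100010110)·(00000000000000100000000000) mod 2 = 0+0+0+0+0+0+0+0+0+0+0+0+0+0+0+0+0+0+0+0+0+0+0+0+0+0 mod 2 = 0
  c[20] = d·G[:,20] = (10010110100100010100010110)·(00000000000000010000000000) mod 2 = 0+0+0+0+0+0+0+0+0+0+0+0+0+0+0+1+0+0+0+0+0+0+0+0+0+0 mod 2 = 1
  c[21] = d·G[:,21] = (10010110100100010100010110)·(00000000000000001000000000) mod 2 = 0+0+0+0+0+0+0+0+0+0+0+0+0+0+0+0+0+0+0+0+0+0+0+0+0+0 mod 2 = 0
  c[22] = d·G[:,22] = (10010110100100010100010110)·(00000000000000000100000000) mod 2 = 0+0+0+0+0+0+0+0+0+0+0+0+0+0+0+0+0+1+0+0+0+0+0+0+0+0 mod 2 = 1
  c[23] = d·G[:,23] = (10010110100100010100010110)·(00000000000000000010000000) mod 2 = 0+0+0+0+0+0+0+0+0+0+0+0+0+0+0+0+0+0+0+0+0+0+0+0+0+0 mod 2 = 0
  c[24] = d·G[:,24] = (10010110100100010100010110)·(00000000000000000001000000) mod 2 = 0+0+0+0+0+0+0+0+0+0+0+0+0+0+0+0+0+0+0+0+0+0+0+0+0+0 mod 2 = 0
  c[25] = d·G[:,25] = (10010110100100010100010110)·(00000000000000000000100000) mod 2 = 0+0+0+0+0+0+0+0+0+0+0+0+0+0+0+0+0+0+0+0+0+0+0+0+0+0 mod 2 = 0
  c[26] = d·G[:,26] = (10010110100100010100010110)·(00000000000000000000010000) mod 2 = 0+0+0+0+0+0+0+0+0+0+0+0+0+0+0+0+0+0+0+0+0+1+0+0+0+0 mod 2 = 1
  c[27] = d·G[:,27] = (10010110100100010100010110)·(00000000000000000000001000) mod 2 = 0+0+0+0+0+0+0+0+0+0+0+0+0+0+0+0+0+0+0+0+0+0+0+0+0+0 mod 2 = 0
  c[28] = d·G[:,28] = (10010110100100010100010110)·(00000000000000000000000100) mod 2 = 0+0+0+0+0+0+0+0+0+0+0+0+0+0+0+0+0+0+0+0+0+0+0+1+0+0 mod 2 = 1
  c[29] = d·G[:,29] = (10010110100100010100010110)·(00000000000000000000000010) mod 2 = 0+0+0+0+0+0+0+0+0+0+0+0+0+0+0+0+0+0+0+0+0+0+0+0+1+0 mod 2 = 1
  c[30] = d·G[:,30] = (10010110100100010100010110)·(00000000000000000000000001) mod 2 = 0+0+0+0+0+0+0+0+0+0+0+0+0+0+0+0+0+0+0+0+0+0+0+0+0+0 mod 2 = 0
Codeword = 1110001001101000100010100010110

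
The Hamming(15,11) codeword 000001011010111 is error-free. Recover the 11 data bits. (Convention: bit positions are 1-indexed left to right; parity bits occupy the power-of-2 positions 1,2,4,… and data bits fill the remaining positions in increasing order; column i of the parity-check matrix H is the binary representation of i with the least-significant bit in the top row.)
Parity bits occupy power-of-2 positions; data bits are at positions {3,5,6,7,9,10,11,12,13,14,15} (1-indexed).
Extract: c[3]=0 c[5]=0 c[6]=1 c[7]=0 c[9]=1 c[10]=0 c[11]=1 c[12]=0 c[13]=1 c[14]=1 c[15]=1
Data = 00101010111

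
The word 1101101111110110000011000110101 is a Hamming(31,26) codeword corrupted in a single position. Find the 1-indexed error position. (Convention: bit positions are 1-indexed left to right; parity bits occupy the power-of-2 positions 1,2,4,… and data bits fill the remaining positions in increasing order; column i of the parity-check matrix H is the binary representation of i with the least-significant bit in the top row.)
Syndrome s = H · r^T (mod 2), r = 1101101111110110000011000110101:
  s[0] = (1010101010101010101010101010101)·(1101101111110110000011000110101) mod 2 = 1+0+0+0+1+0+1+0+1+0+1+0+0+0+1+0+0+0+0+0+1+0+0+0+0+0+1+0+1+0+1 mod 2 = 0
  s[1] = (0110011001100110011001100110011)·(1101101111110110000011000110101) mod 2 = 0+1+0+0+0+0+1+0+0+1+1+0+0+1+1+0+0+0+0+0+0+1+0+0+0+1+1+0+0+0+1 mod 2 = 0
  s[2] = (0001111000011110000111100001111)·(1101101111110110000011000110101) mod 2 = 0+0+0+1+1+0+1+0+0+0+0+1+0+1+1+0+0+0+0+0+1+1+0+0+0+0+0+0+1+0+1 mod 2 = 0
  s[3] = (0000000111111110000000011111111)·(1101101111110110000011000110101) mod 2 = 0+0+0+0+0+0+0+1+1+1+1+1+0+1+1+0+0+0+0+0+0+0+0+0+0+1+1+0+1+0+1 mod 2 = 1
  s[4] = (0000000000000001111111111111111)·(1101101111110110000011000110101) mod 2 = 0+0+0+0+0+0+0+0+0+0+0+0+0+0+0+0+0+0+0+0+1+1+0+0+0+1+1+0+1+0+1 mod 2 = 0
Syndrome = 00010
Column i of H is the binary representation of i, so the syndrome is the binary index of the flipped bit.
Read s = 00010 with s[0] as LSB: 0·2^0 + 0·2^1 + 0·2^2 + 1·2^3 + 0·2^4 = 8.
Error is at bit position 8.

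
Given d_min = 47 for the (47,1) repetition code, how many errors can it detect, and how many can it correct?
Detection only: up to d_min − 1 = 46 errors.
Correction: up to ⌊(d_min − 1)/2⌋ = ⌊46/2⌋ = 23 errors.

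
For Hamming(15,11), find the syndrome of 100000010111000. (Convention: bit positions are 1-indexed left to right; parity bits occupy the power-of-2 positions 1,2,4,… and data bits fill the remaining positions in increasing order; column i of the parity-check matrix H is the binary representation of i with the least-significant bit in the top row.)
Syndrome s = H · r^T (mod 2), r = 100000010111000:
  s[0] = (101010101010101)·(100000010111000) mod 2 = 1+0+0+0+0+0+0+0+0+0+1+0+0+0+0 mod 2 = 0
  s[1] = (011001100110011)·(100000010111000) mod 2 = 0+0+0+0+0+0+0+0+0+1+1+0+0+0+0 mod 2 = 0
  s[2] = (000111100001111)·(100000010111000) mod 2 = 0+0+0+0+0+0+0+0+0+0+0+1+0+0+0 mod 2 = 1
  s[3] = (000000011111111)·(100000010111000) mod 2 = 0+0+0+0+0+0+0+1+0+1+1+1+0+0+0 mod 2 = 0
Syndrome = 0010
Non-zero syndrome: error at position 4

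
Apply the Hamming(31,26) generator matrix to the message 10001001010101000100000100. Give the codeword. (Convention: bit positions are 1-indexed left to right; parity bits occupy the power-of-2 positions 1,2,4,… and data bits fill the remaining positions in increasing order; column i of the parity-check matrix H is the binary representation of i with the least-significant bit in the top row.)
Codeword c = d · G (mod 2), d = 10001001010101000100000100:
  c[0] = d·G[:,0] = (10001001010101000100000100)·(11011010101101010101010101) mod 2 = 1+0+0+0+1+0+0+0+0+0+0+1+0+1+0+0+0+1+0+0+0+0+0+1+0+0 mod 2 = 0
  c[1] = d·G[:,1] = (10001001010101000100000100)·(10110110011011001100110011) mod 2 = 1+0+0+0+0+0+0+0+0+1+0+0+0+1+0+0+0+1+0+0+0+0+0+0+0+0 mod 2 = 0
  c[2] = d·G[:,2] = (10001001010101000100000100)·(10000000000000000000000000) mod 2 = 1+0+0+0+0+0+0+0+0+0+0+0+0+0+0+0+0+0+0+0+0+0+0+0+0+0 mod 2 = 1
  c[3] = d·G[:,3] = (10001001010101000100000100)·(01110001111000111100001111) mod 2 = 0+0+0+0+0+0+0+1+0+1+0+0+0+0+0+0+0+1+0+0+0+0+0+1+0+0 mod 2 = 0
  c[4] = d·G[:,4] = (10001001010101000100000100)·(01000000000000000000000000) mod 2 = 0+0+0+0+0+0+0+0+0+0+0+0+0+0+0+0+0+0+0+0+0+0+0+0+0+0 mod 2 = 0
  c[5] = d·G[:,5] = (10001001010101000100000100)·(00100000000000000000000000) mod 2 = 0+0+0+0+0+0+0+0+0+0+0+0+0+0+0+0+0+0+0+0+0+0+0+0+0+0 mod 2 = 0
  c[6] = d·G[:,6] = (10001001010101000100000100)·(00010000000000000000000000) mod 2 = 0+0+0+0+0+0+0+0+0+0+0+0+0+0+0+0+0+0+0+0+0+0+0+0+0+0 mod 2 = 0
  c[7] = d·G[:,7] = (10001001010101000100000100)·(00001111111000000011111111) mod 2 = 0+0+0+0+1+0+0+1+0+1+0+0+0+0+0+0+0+0+0+0+0+0+0+1+0+0 mod 2 = 0
  c[8] = d·G[:,8] = (10001001010101000100000100)·(00001000000000000000000000) mod 2 = 0+0+0+0+1+0+0+0+0+0+0+0+0+0+0+0+0+0+0+0+0+0+0+0+0+0 mod 2 = 1
  c[9] = d·G[:,9] = (10001001010101000100000100)·(00000100000000000000000000) mod 2 = 0+0+0+0+0+0+0+0+0+0+0+0+0+0+0+0+0+0+0+0+0+0+0+0+0+0 mod 2 = 0
  c[10] = d·G[:,10] = (10001001010101000100000100)·(00000010000000000000000000) mod 2 = 0+0+0+0+0+0+0+0+0+0+0+0+0+0+0+0+0+0+0+0+0+0+0+0+0+0 mod 2 = 0
  c[11] = d·G[:,11] = (10001001010101000100000100)·(00000001000000000000000000) mod 2 = 0+0+0+0+0+0+0+1+0+0+0+0+0+0+0+0+0+0+0+0+0+0+0+0+0+0 mod 2 = 1
  c[12] = d·G[:,12] = (10001001010101000100000100)·(00000000100000000000000000) mod 2 = 0+0+0+0+0+0+0+0+0+0+0+0+0+0+0+0+0+0+0+0+0+0+0+0+0+0 mod 2 = 0
  c[13] = d·G[:,13] = (10001001010101000100000100)·(00000000010000000000000000) mod 2 = 0+0+0+0+0+0+0+0+0+1+0+0+0+0+0+0+0+0+0+0+0+0+0+0+0+0 mod 2 = 1
  c[14] = d·G[:,14] = (10001001010101000100000100)·(00000000001000000000000000) mod 2 = 0+0+0+0+0+0+0+0+0+0+0+0+0+0+0+0+0+0+0+0+0+0+0+0+0+0 mod 2 = 0
  c[15] = d·G[:,15] = (10001001010101000100000100)·(00000000000111111111111111) mod 2 = 0+0+0+0+0+0+0+0+0+0+0+1+0+1+0+0+0+1+0+0+0+0+0+1+0+0 mod 2 = 0
  c[16] = d·G[:,16] = (10001001010101000100000100)·(00000000000100000000000000) mod 2 = 0+0+0+0+0+0+0+0+0+0+0+1+0+0+0+0+0+0+0+0+0+0+0+0+0+0 mod 2 = 1
  c[17] = d·G[:,17] = (10001001010101000100000100)·(00000000000010000000000000) mod 2 = 0+0+0+0+0+0+0+0+0+0+0+0+0+0+0+0+0+0+0+0+0+0+0+0+0+0 mod 2 = 0
  c[18] = d·G[:,18] = (10001001010101000100000100)·(00000000000001000000000000) mod 2 = 0+0+0+0+0+0+0+0+0+0+0+0+0+1+0+0+0+0+0+0+0+0+0+0+0+0 mod 2 = 1
  c[19] = d·G[:,19] = (10001001010101000100000100)·(00000000000000100000000000) mod 2 = 0+0+0+0+0+0+0+0+0+0+0+0+0+0+0+0+0+0+0+0+0+0+0+0+0+0 mod 2 = 0
  c[20] = d·G[:,20] = (10001001010101000100000100)·(00000000000000010000000000) mod 2 = 0+0+0+0+0+0+0+0+0+0+0+0+0+0+0+0+0+0+0+0+0+0+0+0+0+0 mod 2 = 0
  c[21] = d·G[:,21] = (10001001010101000100000100)·(00000000000000001000000000) mod 2 = 0+0+0+0+0+0+0+0+0+0+0+0+0+0+0+0+0+0+0+0+0+0+0+0+0+0 mod 2 = 0
  c[22] = d·G[:,22] = (10001001010101000100000100)·(00000000000000000100000000) mod 2 = 0+0+0+0+0+0+0+0+0+0+0+0+0+0+0+0+0+1+0+0+0+0+0+0+0+0 mod 2 = 1
  c[23] = d·G[:,23] = (10001001010101000100000100)·(00000000000000000010000000) mod 2 = 0+0+0+0+0+0+0+0+0+0+0+0+0+0+0+0+0+0+0+0+0+0+0+0+0+0 mod 2 = 0
  c[24] = d·G[:,24] = (10001001010101000100000100)·(00000000000000000001000000) mod 2 = 0+0+0+0+0+0+0+0+0+0+0+0+0+0+0+0+0+0+0+0+0+0+0+0+0+0 mod 2 = 0
  c[25] = d·G[:,25] = (10001001010101000100000100)·(00000000000000000000100000) mod 2 = 0+0+0+0+0+0+0+0+0+0+0+0+0+0+0+0+0+0+0+0+0+0+0+0+0+0 mod 2 = 0
  c[26] = d·G[:,26] = (10001001010101000100000100)·(00000000000000000000010000) mod 2 = 0+0+0+0+0+0+0+0+0+0+0+0+0+0+0+0+0+0+0+0+0+0+0+0+0+0 mod 2 = 0
  c[27] = d·G[:,27] = (10001001010101000100000100)·(00000000000000000000001000) mod 2 = 0+0+0+0+0+0+0+0+0+0+0+0+0+0+0+0+0+0+0+0+0+0+0+0+0+0 mod 2 = 0
  c[28] = d·G[:,28] = (10001001010101000100000100)·(00000000000000000000000100) mod 2 = 0+0+0+0+0+0+0+0+0+0+0+0+0+0+0+0+0+0+0+0+0+0+0+1+0+0 mod 2 = 1
  c[29] = d·G[:,29] = (10001001010101000100000100)·(00000000000000000000000010) mod 2 = 0+0+0+0+0+0+0+0+0+0+0+0+0+0+0+0+0+0+0+0+0+0+0+0+0+0 mod 2 = 0
  c[30] = d·G[:,30] = (10001001010101000100000100)·(00000000000000000000000001) mod 2 = 0+0+0+0+0+0+0+0+0+0+0+0+0+0+0+0+0+0+0+0+0+0+0+0+0+0 mod 2 = 0
Codeword = 0010000010010100101000100000100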